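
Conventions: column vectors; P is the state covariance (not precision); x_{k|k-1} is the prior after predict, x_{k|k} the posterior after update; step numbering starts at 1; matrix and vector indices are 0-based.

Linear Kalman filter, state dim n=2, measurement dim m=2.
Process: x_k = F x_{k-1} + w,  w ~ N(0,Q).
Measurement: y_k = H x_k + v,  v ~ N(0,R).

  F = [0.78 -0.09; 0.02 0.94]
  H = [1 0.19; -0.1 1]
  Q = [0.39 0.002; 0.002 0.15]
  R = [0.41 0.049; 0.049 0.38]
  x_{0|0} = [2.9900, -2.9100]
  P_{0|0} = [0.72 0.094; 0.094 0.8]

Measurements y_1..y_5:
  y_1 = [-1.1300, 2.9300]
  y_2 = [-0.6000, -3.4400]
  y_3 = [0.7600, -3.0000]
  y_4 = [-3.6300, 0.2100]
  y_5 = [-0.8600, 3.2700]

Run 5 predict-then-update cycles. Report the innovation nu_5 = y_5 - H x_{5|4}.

step 1: x^-=[2.5941, -2.6756]  P^-=[0.8213 0.0143; 0.0143 0.8607]  S=[1.2678 0.1444; 0.1444 1.2461]  K=[0.6649 -0.1315; 0.0625 0.6823]  nu=[-3.2157, 5.8650]  x^+=[-0.3155, 1.1253]  P^+=[0.2645 0.0091; 0.0091 0.2633]
step 2: x^-=[-0.3474, 1.0514]  P^-=[0.5518 -0.0095; -0.0095 0.3831]  S=[0.9720 0.0573; 0.0573 0.7705]  K=[0.5733 -0.1266; 0.0359 0.4957]  nu=[-0.4524, -4.5262]  x^+=[-0.0338, -1.2086]  P^+=[0.2283 0.0028; 0.0028 0.1904]
step 3: x^-=[0.0824, -1.1368]  P^-=[0.5300 -0.0085; -0.0085 0.3185]  S=[0.9483 0.0482; 0.0482 0.7055]  K=[0.5636 -0.1257; 0.0320 0.4504]  nu=[0.8936, -1.8550]  x^+=[0.8191, -1.9438]  P^+=[0.2245 0.0023; 0.0023 0.1730]
step 4: x^-=[0.8139, -1.8107]  P^-=[0.5277 -0.0074; -0.0074 0.3030]  S=[0.9458 0.0465; 0.0465 0.6898]  K=[0.5626 -0.1252; 0.0315 0.4382]  nu=[-4.0998, 2.1021]  x^+=[-1.7558, -1.0185]  P^+=[0.2241 0.0024; 0.0024 0.1683]
step 5: x^-=[-1.2779, -0.9925]  P^-=[0.5273 -0.0070; -0.0070 0.2989]  S=[0.9455 0.0462; 0.0462 0.6856]  K=[0.5625 -0.1250; 0.0314 0.4349]  nu=[0.6064, 4.1347]  x^+=[-1.4537, 0.8247]  P^+=[0.2240 0.0025; 0.0025 0.1670]

innov = [0.6064, 4.1347]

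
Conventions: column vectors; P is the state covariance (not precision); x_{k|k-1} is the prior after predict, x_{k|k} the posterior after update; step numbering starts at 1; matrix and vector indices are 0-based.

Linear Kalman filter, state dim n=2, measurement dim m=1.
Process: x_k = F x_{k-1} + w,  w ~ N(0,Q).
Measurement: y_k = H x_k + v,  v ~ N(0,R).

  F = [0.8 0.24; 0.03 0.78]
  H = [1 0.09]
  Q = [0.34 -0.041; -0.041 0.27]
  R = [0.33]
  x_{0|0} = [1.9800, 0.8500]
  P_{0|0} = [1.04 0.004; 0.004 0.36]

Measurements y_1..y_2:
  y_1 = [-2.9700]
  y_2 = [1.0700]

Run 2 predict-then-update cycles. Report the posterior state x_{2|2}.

step 1: x^-=[1.7880, 0.7224]  P^-=[1.0279 0.0539; 0.0539 0.4901]  S=[1.3715]  K=[0.7530; 0.0714]  nu=[-4.8230]  x^+=[-1.8436, 0.3778]  P^+=[0.2503 -0.0199; -0.0199 0.4831]
step 2: x^-=[-1.3842, 0.2394]  P^-=[0.5204 0.0429; 0.0429 0.5632]  S=[0.8626]  K=[0.6077; 0.1085]  nu=[2.4326]  x^+=[0.0941, 0.5033]  P^+=[0.2018 -0.0140; -0.0140 0.5531]

x_post = [0.0941, 0.5033]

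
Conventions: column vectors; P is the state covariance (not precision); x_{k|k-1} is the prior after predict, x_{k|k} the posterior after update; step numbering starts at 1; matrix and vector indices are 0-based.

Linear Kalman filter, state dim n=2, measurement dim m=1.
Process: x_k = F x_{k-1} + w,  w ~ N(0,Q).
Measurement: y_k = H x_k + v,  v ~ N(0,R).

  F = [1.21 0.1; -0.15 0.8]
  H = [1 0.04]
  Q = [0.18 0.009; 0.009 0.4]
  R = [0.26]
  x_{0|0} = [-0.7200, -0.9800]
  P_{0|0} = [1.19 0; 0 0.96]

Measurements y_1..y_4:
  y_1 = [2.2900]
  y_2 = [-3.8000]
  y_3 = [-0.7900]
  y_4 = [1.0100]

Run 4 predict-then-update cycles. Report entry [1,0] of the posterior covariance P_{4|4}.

P_post[1,0] = -0.0070

step 1: x^-=[-0.9692, -0.6760]  P^-=[1.9319 -0.1302; -0.1302 1.0412]  S=[2.1831]  K=[0.8825; -0.0406]  nu=[3.2862]  x^+=[1.9310, -0.8093]  P^+=[0.2315 -0.0520; -0.0520 1.0376]
step 2: x^-=[2.2556, -0.9371]  P^-=[0.5168 0.0004; 0.0004 1.0818]  S=[0.7785]  K=[0.6638; 0.0561]  nu=[-6.0181]  x^+=[-1.7392, -1.2745]  P^+=[0.1737 -0.0286; -0.0286 1.0793]
step 3: x^-=[-2.2319, -0.7587]  P^-=[0.4382 0.0366; 0.0366 1.1015]  S=[0.7029]  K=[0.6255; 0.1147]  nu=[1.4723]  x^+=[-1.3110, -0.5898]  P^+=[0.1632 -0.0139; -0.0139 1.0923]
step 4: x^-=[-1.6453, -0.2752]  P^-=[0.4265 0.0535; 0.0535 1.1061]  S=[0.6925]  K=[0.6189; 0.1412]  nu=[2.6663]  x^+=[0.0050, 0.1012]  P^+=[0.1612 -0.0070; -0.0070 1.0923]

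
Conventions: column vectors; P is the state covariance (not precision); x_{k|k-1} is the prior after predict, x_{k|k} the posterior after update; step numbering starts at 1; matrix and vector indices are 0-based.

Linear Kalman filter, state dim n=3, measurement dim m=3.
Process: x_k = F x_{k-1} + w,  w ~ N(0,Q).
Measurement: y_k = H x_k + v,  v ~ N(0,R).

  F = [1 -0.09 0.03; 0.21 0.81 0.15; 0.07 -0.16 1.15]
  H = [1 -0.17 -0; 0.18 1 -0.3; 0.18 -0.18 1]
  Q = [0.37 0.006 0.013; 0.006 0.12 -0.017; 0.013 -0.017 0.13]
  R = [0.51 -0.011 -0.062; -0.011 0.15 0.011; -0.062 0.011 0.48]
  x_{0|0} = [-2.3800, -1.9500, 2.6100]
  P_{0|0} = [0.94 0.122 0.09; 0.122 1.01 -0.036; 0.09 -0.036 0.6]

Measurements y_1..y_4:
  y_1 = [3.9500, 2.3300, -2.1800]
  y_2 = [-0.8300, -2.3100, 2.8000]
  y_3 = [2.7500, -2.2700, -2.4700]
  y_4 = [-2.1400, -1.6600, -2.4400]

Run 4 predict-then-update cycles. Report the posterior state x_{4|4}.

x_post = [-1.3574, -1.5600, -1.1675]

step 1: x^-=[-2.1262, -1.6878, 3.1469]  P^-=[1.3024 0.2427 0.2013; 0.2427 0.8760 -0.0377; 0.2013 -0.0377 0.9790]  S=[1.7552 0.2474 0.3559; 0.2474 1.2446 -0.3768; 0.3559 -0.3768 1.5999]  K=[0.6502 0.2541 0.1603; -0.0816 0.7980 0.1112; -0.0025 -0.0464 0.6284]  nu=[5.7893, 5.3446, -5.2480]  x^+=[2.1547, 1.5207, -0.4137]  P^+=[0.3137 -0.0305 -0.0225; -0.0305 0.1576 0.1011; -0.0225 0.1011 0.3235]
step 2: x^-=[2.0055, 1.6222, -0.5682]  P^-=[0.6888 0.0353 0.0165; 0.0353 0.2573 0.1083; 0.0165 0.1083 0.5233]  S=[1.1943 0.1040 0.0606; 0.1040 0.4226 -0.0485; 0.0606 -0.0485 0.9986]  K=[0.5448 0.2440 0.1132; -0.0621 0.5737 0.1001; -0.0234 -0.0441 0.5068]  nu=[-2.5597, -4.4637, 3.2993]  x^+=[-0.1048, -0.4494, 1.3606]  P^+=[0.2640 -0.0243 -0.0287; -0.0243 0.1173 0.0837; -0.0287 0.0837 0.2644]
step 3: x^-=[-0.0235, -0.1819, 1.6293]  P^-=[0.6374 0.0313 0.0043; 0.0313 0.2248 0.0855; 0.0043 0.0855 0.4491]  S=[1.1432 0.0989 0.0427; 0.0989 0.3955 -0.0483; 0.0427 -0.0483 0.9258]  K=[0.5273 0.2477 0.1110; -0.0562 0.5425 0.0856; -0.0212 -0.0603 0.4672]  nu=[2.7426, -1.5951, -4.1278]  x^+=[0.5692, -1.5547, -0.2612]  P^+=[0.2557 -0.0214 -0.0266; -0.0214 0.1090 0.0740; -0.0266 0.0740 0.2430]
step 4: x^-=[0.7013, -1.1790, -0.0118]  P^-=[0.6286 0.0326 0.0058; 0.0326 0.2173 0.0745; 0.0058 0.0745 0.4244]  S=[1.1338 0.0988 0.0441; 0.0988 0.3922 -0.0510; 0.0441 -0.0510 0.9049]  K=[0.5233 0.2499 0.1136; -0.0536 0.5356 0.0784; -0.0177 -0.0687 0.4523]  nu=[-3.0417, -0.6108, -2.7666]  x^+=[-1.3574, -1.5600, -1.1675]  P^+=[0.2537 -0.0200 -0.0245; -0.0200 0.1063 0.0696; -0.0245 0.0696 0.2344]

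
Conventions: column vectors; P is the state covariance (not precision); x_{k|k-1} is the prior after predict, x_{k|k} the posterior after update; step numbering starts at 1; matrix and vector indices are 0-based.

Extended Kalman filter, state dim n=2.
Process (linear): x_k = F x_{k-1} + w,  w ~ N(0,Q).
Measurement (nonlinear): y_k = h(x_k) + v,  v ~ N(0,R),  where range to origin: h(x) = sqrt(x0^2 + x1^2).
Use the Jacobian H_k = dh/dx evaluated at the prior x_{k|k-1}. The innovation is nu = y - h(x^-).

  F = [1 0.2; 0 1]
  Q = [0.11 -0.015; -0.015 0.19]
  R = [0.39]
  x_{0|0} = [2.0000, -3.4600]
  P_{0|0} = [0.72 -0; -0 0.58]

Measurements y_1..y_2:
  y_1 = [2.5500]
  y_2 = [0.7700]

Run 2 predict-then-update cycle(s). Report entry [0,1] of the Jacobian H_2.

H_jac[0,1] = -0.9810

step 1: x^-=[1.3080, -3.4600]  P^-=[0.8532 0.1010; 0.1010 0.7700]  H_jac=[0.3536 -0.9354]  S=[1.1036]  K=[0.1878; -0.6203]  nu=[-1.1490]  x^+=[1.0923, -2.7473]  P^+=[0.8143 0.2295; 0.2295 0.3454]
step 2: x^-=[0.5428, -2.7473]  P^-=[1.0299 0.2836; 0.2836 0.5354]  H_jac=[0.1938 -0.9810]  S=[0.8361]  K=[-0.0940; -0.5624]  nu=[-2.0304]  x^+=[0.7337, -1.6053]  P^+=[1.0225 0.2394; 0.2394 0.2709]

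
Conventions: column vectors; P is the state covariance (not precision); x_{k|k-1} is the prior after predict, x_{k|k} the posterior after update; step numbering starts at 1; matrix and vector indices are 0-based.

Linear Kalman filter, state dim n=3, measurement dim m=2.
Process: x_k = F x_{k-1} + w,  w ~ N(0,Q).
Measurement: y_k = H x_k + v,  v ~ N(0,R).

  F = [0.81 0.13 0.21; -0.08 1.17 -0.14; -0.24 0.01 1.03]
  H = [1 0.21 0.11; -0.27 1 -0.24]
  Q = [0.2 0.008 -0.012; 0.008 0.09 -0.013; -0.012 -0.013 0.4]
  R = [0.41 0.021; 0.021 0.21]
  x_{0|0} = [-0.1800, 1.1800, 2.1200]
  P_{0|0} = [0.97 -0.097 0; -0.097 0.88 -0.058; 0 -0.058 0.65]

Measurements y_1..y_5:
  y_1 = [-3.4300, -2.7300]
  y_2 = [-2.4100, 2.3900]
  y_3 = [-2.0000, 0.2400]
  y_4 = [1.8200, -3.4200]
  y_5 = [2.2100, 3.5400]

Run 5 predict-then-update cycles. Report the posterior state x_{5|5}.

step 1: x^-=[0.4528, 1.0982, 2.2386]  P^-=[0.8564 -0.0442 -0.0645; -0.0442 1.3507 -0.1203; -0.0645 -0.1203 1.1448]  S=[1.3015 0.0117; 0.0117 1.7624]  K=[0.6468 -0.1518; 0.1667 0.7885; 0.0297 -0.2145]  nu=[-4.3597, -3.1687]  x^+=[-1.8859, -2.1270, 2.7886]  P^+=[0.2736 0.0207 -0.1452; 0.0207 0.2158 0.1714; -0.1452 0.1714 1.0627]
step 2: x^-=[-1.2185, -2.7281, 3.3036]  P^-=[0.3944 0.0692 0.0740; 0.0692 0.3447 0.0491; 0.0740 0.0491 1.6185]  S=[0.8867 -0.0076; -0.0076 0.6253]  K=[0.4696 -0.0823; 0.1701 0.5046; 0.2909 -0.5710]  nu=[-0.9820, 5.5820]  x^+=[-2.1392, -0.0785, -0.1694]  P^+=[0.1940 0.0260 -0.0788; 0.0260 0.1612 0.1858; -0.0788 0.1858 1.3370]
step 3: x^-=[-1.7785, 0.1030, 0.3381]  P^-=[0.3778 0.0576 0.2026; 0.0576 0.2705 0.0200; 0.2026 0.0200 1.8723]  S=[0.8920 -0.0728; -0.0728 0.6015]  K=[0.4539 -0.0998; 0.1663 0.4361; 0.4010 -0.7562]  nu=[-0.2803, -0.2621]  x^+=[-1.8796, -0.0579, 0.4239]  P^+=[0.1814 0.0296 -0.0331; 0.0296 0.1421 0.1625; -0.0331 0.1625 1.3407]
step 4: x^-=[-1.4410, 0.0233, 0.8872]  P^-=[0.3844 0.0475 0.2384; 0.0475 0.2524 -0.0124; 0.2384 -0.0124 1.8524]  S=[0.8998 -0.0990; -0.0990 0.6083]  K=[0.4551 -0.1126; 0.1568 0.4242; 0.4015 -0.7917]  nu=[3.1585, -3.6195]  x^+=[0.4040, -1.0169, 5.0205]  P^+=[0.1802 0.0297 -0.0203; 0.0297 0.1340 0.1399; -0.0203 0.1399 1.2632]
step 5: x^-=[1.2494, -1.9250, 5.0640]  P^-=[0.3832 0.0418 0.2288; 0.0418 0.2475 -0.0291; 0.2288 -0.0291 1.7633]  S=[0.8920 -0.1010; -0.1010 0.6080]  K=[0.4545 -0.1161; 0.1497 0.4248; 0.3784 -0.7827]  nu=[0.8078, 7.0177]  x^+=[0.8015, 1.1770, -0.1230]  P^+=[0.1801 0.0289 -0.0203; 0.0289 0.1306 0.1269; -0.0203 0.1269 1.2033]

x_post = [0.8015, 1.1770, -0.1230]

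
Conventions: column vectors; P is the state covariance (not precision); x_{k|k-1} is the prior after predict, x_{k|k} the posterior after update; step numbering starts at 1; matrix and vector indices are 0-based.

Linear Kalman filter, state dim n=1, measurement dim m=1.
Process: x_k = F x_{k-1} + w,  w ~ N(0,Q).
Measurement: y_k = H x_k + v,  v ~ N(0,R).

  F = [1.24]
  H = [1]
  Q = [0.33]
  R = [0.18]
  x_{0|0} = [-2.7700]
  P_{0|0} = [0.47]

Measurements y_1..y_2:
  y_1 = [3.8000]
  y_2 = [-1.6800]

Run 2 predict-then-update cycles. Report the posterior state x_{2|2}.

x_post = [-0.4544]

step 1: x^-=[-3.4348]  P^-=[1.0527]  S=[1.2327]  K=[0.8540]  nu=[7.2348]  x^+=[2.7435]  P^+=[0.1537]
step 2: x^-=[3.4020]  P^-=[0.5664]  S=[0.7464]  K=[0.7588]  nu=[-5.0820]  x^+=[-0.4544]  P^+=[0.1366]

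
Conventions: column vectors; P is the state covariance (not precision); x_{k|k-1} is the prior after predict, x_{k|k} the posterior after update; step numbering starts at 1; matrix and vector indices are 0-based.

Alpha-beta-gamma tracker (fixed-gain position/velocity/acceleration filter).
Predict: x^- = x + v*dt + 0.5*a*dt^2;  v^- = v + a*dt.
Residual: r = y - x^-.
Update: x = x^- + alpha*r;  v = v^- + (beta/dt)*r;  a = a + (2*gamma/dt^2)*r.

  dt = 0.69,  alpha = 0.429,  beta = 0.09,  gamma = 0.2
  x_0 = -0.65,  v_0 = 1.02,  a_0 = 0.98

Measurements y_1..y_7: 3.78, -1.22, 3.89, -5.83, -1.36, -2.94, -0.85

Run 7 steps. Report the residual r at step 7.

step 1: x_pred=0.2871  r=3.4929  x^+=1.7855  v^+=2.1518  a^+=3.9146
step 2: x_pred=4.2022  r=-5.4222  x^+=1.8761  v^+=4.1456  a^+=-0.6409
step 3: x_pred=4.5840  r=-0.6940  x^+=4.2863  v^+=3.6129  a^+=-1.2239
step 4: x_pred=6.4878  r=-12.3178  x^+=1.2035  v^+=1.1617  a^+=-11.5729
step 5: x_pred=-0.7499  r=-0.6101  x^+=-1.0116  v^+=-6.9031  a^+=-12.0855
step 6: x_pred=-8.6517  r=5.7117  x^+=-6.2014  v^+=-14.4971  a^+=-7.2867
step 7: x_pred=-17.9390  r=17.0890  x^+=-10.6078  v^+=-17.2959  a^+=7.0708

resid = 17.0890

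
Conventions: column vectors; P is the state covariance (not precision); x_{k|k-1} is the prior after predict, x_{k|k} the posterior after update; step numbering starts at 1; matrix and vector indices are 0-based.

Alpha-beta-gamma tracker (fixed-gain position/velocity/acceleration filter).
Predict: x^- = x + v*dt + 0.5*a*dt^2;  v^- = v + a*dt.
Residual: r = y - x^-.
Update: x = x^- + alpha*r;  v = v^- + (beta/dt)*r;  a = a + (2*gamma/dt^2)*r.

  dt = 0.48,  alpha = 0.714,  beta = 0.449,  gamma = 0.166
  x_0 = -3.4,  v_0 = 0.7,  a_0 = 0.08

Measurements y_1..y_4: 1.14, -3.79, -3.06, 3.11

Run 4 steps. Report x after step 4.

step 1: x_pred=-3.0548  r=4.1948  x^+=-0.0597  v^+=4.6623  a^+=6.1246
step 2: x_pred=2.8837  r=-6.6737  x^+=-1.8813  v^+=1.3593  a^+=-3.4921
step 3: x_pred=-1.6311  r=-1.4289  x^+=-2.6513  v^+=-1.6535  a^+=-5.5511
step 4: x_pred=-4.0845  r=7.1945  x^+=1.0524  v^+=2.4119  a^+=4.8160

x_post = 1.0524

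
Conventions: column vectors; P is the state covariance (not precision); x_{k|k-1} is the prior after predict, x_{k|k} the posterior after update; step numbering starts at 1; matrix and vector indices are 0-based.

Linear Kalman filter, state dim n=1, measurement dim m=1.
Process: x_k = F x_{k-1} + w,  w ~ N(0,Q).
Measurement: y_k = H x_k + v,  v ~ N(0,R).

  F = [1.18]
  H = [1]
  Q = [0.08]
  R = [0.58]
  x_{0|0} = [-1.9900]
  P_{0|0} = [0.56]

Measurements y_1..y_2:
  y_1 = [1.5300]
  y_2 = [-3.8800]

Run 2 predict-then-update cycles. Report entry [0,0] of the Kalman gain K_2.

step 1: x^-=[-2.3482]  P^-=[0.8597]  S=[1.4397]  K=[0.5972]  nu=[3.8782]  x^+=[-0.0323]  P^+=[0.3463]
step 2: x^-=[-0.0382]  P^-=[0.5623]  S=[1.1423]  K=[0.4922]  nu=[-3.8418]  x^+=[-1.9292]  P^+=[0.2855]

K[0,0] = 0.4922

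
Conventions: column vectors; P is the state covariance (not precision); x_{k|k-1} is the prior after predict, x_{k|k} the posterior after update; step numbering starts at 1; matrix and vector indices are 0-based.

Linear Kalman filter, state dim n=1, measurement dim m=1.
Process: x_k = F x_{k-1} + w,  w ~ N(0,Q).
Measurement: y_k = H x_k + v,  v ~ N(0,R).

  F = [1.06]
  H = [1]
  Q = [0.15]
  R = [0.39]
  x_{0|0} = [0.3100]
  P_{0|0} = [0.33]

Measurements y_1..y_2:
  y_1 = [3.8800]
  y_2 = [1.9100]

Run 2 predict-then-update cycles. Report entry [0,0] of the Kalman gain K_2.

step 1: x^-=[0.3286]  P^-=[0.5208]  S=[0.9108]  K=[0.5718]  nu=[3.5514]  x^+=[2.3593]  P^+=[0.2230]
step 2: x^-=[2.5008]  P^-=[0.4006]  S=[0.7906]  K=[0.5067]  nu=[-0.5908]  x^+=[2.2015]  P^+=[0.1976]

K[0,0] = 0.5067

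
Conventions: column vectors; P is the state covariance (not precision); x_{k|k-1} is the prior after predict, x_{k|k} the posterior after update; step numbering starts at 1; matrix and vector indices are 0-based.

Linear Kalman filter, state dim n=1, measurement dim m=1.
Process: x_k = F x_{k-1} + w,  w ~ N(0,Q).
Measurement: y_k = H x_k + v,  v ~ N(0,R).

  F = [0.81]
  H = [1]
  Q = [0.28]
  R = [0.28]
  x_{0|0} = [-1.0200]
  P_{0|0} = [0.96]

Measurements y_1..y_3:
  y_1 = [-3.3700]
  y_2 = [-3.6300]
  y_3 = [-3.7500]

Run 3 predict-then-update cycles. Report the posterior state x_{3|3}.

step 1: x^-=[-0.8262]  P^-=[0.9099]  S=[1.1899]  K=[0.7647]  nu=[-2.5438]  x^+=[-2.7714]  P^+=[0.2141]
step 2: x^-=[-2.2448]  P^-=[0.4205]  S=[0.7005]  K=[0.6003]  nu=[-1.3852]  x^+=[-3.0763]  P^+=[0.1681]
step 3: x^-=[-2.4918]  P^-=[0.3903]  S=[0.6703]  K=[0.5823]  nu=[-1.2582]  x^+=[-3.2244]  P^+=[0.1630]

x_post = [-3.2244]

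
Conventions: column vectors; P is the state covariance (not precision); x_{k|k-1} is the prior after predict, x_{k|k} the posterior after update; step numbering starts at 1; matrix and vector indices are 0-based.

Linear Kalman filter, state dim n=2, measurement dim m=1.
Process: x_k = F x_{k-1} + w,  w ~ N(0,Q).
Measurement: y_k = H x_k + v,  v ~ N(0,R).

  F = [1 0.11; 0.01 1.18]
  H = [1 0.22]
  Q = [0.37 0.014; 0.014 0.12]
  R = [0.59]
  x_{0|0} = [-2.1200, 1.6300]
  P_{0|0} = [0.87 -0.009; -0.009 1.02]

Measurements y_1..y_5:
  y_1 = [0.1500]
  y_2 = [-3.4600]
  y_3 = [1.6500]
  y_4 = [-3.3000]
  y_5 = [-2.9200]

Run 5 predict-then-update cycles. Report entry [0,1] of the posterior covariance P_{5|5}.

P_post[0,1] = -0.4815

step 1: x^-=[-1.9407, 1.9022]  P^-=[1.2504 0.1445; 0.1445 1.5401]  S=[1.9785]  K=[0.6480; 0.2443]  nu=[1.6722]  x^+=[-0.8570, 2.3107]  P^+=[0.4195 -0.1687; -0.1687 1.4221]
step 2: x^-=[-0.6028, 2.7180]  P^-=[0.7696 0.0035; 0.0035 2.0961]  S=[1.4625]  K=[0.5267; 0.3177]  nu=[-3.4551]  x^+=[-2.4227, 1.6204]  P^+=[0.3638 -0.2412; -0.2412 1.9485]
step 3: x^-=[-2.2444, 1.8878]  P^-=[0.7043 -0.0144; -0.0144 2.8275]  S=[1.4249]  K=[0.4921; 0.4265]  nu=[3.4791]  x^+=[-0.5324, 3.3716]  P^+=[0.3593 -0.3134; -0.3134 2.5683]
step 4: x^-=[-0.1615, 3.9731]  P^-=[0.6914 -0.0192; -0.0192 3.6888]  S=[1.4515]  K=[0.4734; 0.5459]  nu=[-4.0126]  x^+=[-2.0612, 1.7828]  P^+=[0.3661 -0.3943; -0.3943 3.2563]
step 5: x^-=[-1.8651, 2.0831]  P^-=[0.6887 -0.0254; -0.0254 4.6447]  S=[1.4924]  K=[0.4578; 0.6677]  nu=[-1.5132]  x^+=[-2.5578, 1.0727]  P^+=[0.3760 -0.4815; -0.4815 3.9794]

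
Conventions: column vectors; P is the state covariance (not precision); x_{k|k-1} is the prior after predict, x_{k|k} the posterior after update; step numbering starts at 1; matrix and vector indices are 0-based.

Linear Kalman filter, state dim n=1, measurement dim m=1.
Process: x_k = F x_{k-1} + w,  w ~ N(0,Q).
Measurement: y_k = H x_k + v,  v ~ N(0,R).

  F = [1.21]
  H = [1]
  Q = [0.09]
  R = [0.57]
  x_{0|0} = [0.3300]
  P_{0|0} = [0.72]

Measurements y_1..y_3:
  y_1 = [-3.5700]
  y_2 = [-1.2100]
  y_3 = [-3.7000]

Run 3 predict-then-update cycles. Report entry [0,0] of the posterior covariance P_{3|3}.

step 1: x^-=[0.3993]  P^-=[1.1442]  S=[1.7142]  K=[0.6675]  nu=[-3.9693]  x^+=[-2.2501]  P^+=[0.3805]
step 2: x^-=[-2.7226]  P^-=[0.6470]  S=[1.2170]  K=[0.5316]  nu=[1.5126]  x^+=[-1.9184]  P^+=[0.3030]
step 3: x^-=[-2.3213]  P^-=[0.5337]  S=[1.1037]  K=[0.4835]  nu=[-1.3787]  x^+=[-2.9880]  P^+=[0.2756]

P_post[0,0] = 0.2756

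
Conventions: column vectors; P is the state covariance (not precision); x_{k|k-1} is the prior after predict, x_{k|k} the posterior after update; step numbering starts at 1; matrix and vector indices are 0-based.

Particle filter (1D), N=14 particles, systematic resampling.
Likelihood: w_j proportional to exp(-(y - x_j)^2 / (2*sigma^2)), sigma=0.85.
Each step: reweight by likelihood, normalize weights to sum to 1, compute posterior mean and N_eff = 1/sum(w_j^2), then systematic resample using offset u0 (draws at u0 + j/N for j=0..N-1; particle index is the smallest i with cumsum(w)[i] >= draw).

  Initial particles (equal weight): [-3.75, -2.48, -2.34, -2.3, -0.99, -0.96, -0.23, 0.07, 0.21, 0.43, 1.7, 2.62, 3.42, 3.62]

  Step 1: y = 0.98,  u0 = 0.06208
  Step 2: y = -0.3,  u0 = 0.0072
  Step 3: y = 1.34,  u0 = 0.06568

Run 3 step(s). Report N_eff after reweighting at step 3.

N_eff = 12.2162

step 1: w=[0.0000, 0.0001, 0.0001, 0.0002, 0.0199, 0.0216, 0.1061, 0.1647, 0.1938, 0.2370, 0.2041, 0.0454, 0.0047, 0.0023]  mean=0.5790  Neff=5.6599  idx=[6, 6, 7, 7, 8, 8, 8, 9, 9, 9, 10, 10, 10, 11]
step 2: w=[0.1161, 0.1161, 0.1060, 0.1060, 0.0973, 0.0973, 0.0973, 0.0806, 0.0806, 0.0806, 0.0073, 0.0073, 0.0073, 0.0003]  mean=0.1648  Neff=10.2613  idx=[0, 0, 1, 1, 2, 3, 3, 4, 5, 6, 6, 7, 8, 9]
step 3: w=[0.0359, 0.0359, 0.0359, 0.0359, 0.0648, 0.0648, 0.0648, 0.0818, 0.0818, 0.0818, 0.0818, 0.1116, 0.1116, 0.1116]  mean=0.1932  Neff=12.2162  idx=[1, 3, 4, 6, 7, 8, 8, 9, 10, 11, 12, 12, 13, 13]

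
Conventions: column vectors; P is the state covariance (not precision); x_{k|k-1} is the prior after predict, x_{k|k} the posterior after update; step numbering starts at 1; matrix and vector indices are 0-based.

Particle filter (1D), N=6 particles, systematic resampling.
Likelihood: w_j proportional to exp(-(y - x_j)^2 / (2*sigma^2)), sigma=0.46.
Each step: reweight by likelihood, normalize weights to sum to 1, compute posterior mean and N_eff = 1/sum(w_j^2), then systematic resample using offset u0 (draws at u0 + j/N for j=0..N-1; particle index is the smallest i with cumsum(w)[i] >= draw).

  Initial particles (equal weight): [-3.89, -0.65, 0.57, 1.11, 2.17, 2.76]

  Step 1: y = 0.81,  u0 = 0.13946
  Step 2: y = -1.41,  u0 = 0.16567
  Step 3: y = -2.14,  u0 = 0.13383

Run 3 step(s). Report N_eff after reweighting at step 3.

N_eff = 5.0010

step 1: w=[0.0000, 0.0038, 0.5132, 0.4754, 0.0074, 0.0001]  mean=0.8341  Neff=2.0428  idx=[2, 2, 2, 3, 3, 3]
step 2: w=[0.3323, 0.3323, 0.3323, 0.0011, 0.0011, 0.0011]  mean=0.5717  Neff=3.0193  idx=[0, 1, 1, 2, 2, 5]
step 3: w=[0.2000, 0.2000, 0.2000, 0.2000, 0.2000, 0.0001]  mean=0.5701  Neff=5.0010  idx=[0, 1, 2, 3, 4, 4]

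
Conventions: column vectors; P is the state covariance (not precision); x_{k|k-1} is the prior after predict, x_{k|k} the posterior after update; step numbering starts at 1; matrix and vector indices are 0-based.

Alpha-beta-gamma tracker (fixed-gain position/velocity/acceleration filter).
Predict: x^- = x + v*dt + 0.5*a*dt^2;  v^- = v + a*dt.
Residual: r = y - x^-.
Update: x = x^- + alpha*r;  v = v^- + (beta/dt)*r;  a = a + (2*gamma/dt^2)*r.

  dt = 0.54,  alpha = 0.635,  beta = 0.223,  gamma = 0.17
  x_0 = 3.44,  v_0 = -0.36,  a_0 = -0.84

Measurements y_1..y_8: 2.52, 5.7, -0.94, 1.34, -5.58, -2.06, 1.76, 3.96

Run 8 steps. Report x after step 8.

step 1: x_pred=3.1231  r=-0.6031  x^+=2.7401  v^+=-1.0627  a^+=-1.5432
step 2: x_pred=1.9413  r=3.7587  x^+=4.3281  v^+=-0.3438  a^+=2.8393
step 3: x_pred=4.5564  r=-5.4964  x^+=1.0662  v^+=-1.0804  a^+=-3.5693
step 4: x_pred=-0.0376  r=1.3776  x^+=0.8372  v^+=-2.4389  a^+=-1.9631
step 5: x_pred=-0.7661  r=-4.8139  x^+=-3.8229  v^+=-5.4869  a^+=-7.5760
step 6: x_pred=-7.8904  r=5.8304  x^+=-4.1881  v^+=-7.1702  a^+=-0.7778
step 7: x_pred=-8.1734  r=9.9334  x^+=-1.8657  v^+=-3.4881  a^+=10.8044
step 8: x_pred=-2.1740  r=6.1340  x^+=1.7211  v^+=4.8794  a^+=17.9565

x_post = 1.7211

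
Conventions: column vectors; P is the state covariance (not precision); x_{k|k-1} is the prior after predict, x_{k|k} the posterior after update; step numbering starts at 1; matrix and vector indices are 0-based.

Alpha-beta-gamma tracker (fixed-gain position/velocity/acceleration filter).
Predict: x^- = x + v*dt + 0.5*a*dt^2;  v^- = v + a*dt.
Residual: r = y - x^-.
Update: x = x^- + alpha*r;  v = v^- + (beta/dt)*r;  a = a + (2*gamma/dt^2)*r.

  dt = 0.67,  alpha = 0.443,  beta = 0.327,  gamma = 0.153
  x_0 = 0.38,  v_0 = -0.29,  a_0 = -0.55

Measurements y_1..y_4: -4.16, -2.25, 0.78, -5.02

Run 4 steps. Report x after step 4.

x_post = -4.3202

step 1: x_pred=0.0623  r=-4.2223  x^+=-1.8082  v^+=-2.7192  a^+=-3.4282
step 2: x_pred=-4.3995  r=2.1495  x^+=-3.4473  v^+=-3.9670  a^+=-1.9629
step 3: x_pred=-6.5457  r=7.3257  x^+=-3.3004  v^+=-1.7067  a^+=3.0308
step 4: x_pred=-3.7637  r=-1.2563  x^+=-4.3202  v^+=-0.2892  a^+=2.1744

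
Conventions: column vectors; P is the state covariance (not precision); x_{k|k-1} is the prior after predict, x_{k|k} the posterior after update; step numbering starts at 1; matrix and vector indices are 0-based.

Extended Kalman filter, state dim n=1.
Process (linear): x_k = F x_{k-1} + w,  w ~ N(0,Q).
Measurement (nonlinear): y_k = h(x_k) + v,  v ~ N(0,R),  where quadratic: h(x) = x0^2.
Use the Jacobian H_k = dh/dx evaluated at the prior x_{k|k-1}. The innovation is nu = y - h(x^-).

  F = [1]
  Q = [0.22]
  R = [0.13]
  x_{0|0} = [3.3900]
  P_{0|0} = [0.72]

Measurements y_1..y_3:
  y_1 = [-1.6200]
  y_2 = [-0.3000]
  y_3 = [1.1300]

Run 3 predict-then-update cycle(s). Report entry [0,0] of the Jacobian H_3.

H_jac[0,0] = 1.3632

step 1: x^-=[3.3900]  P^-=[0.9400]  H_jac=[6.7800]  S=[43.3403]  K=[0.1471]  nu=[-13.1121]  x^+=[1.4619]  P^+=[0.0028]
step 2: x^-=[1.4619]  P^-=[0.2228]  H_jac=[2.9237]  S=[2.0347]  K=[0.3202]  nu=[-2.4370]  x^+=[0.6816]  P^+=[0.0142]
step 3: x^-=[0.6816]  P^-=[0.2342]  H_jac=[1.3632]  S=[0.5653]  K=[0.5649]  nu=[0.6655]  x^+=[1.0575]  P^+=[0.0539]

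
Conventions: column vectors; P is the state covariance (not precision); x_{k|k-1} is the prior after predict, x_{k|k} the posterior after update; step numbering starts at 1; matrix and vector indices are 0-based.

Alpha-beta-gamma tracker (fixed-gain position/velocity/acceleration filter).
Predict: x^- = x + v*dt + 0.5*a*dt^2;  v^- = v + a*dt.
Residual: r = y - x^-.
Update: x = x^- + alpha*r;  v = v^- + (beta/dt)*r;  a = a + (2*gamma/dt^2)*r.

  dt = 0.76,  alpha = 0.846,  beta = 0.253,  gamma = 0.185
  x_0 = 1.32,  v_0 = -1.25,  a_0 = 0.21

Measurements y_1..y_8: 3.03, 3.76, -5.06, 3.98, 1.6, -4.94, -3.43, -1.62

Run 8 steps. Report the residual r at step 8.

step 1: x_pred=0.4306  r=2.5994  x^+=2.6297  v^+=-0.2251  a^+=1.8751
step 2: x_pred=3.0002  r=0.7598  x^+=3.6430  v^+=1.4529  a^+=2.3618
step 3: x_pred=5.4293  r=-10.4893  x^+=-3.4446  v^+=-0.2439  a^+=-4.3574
step 4: x_pred=-4.8884  r=8.8684  x^+=2.6143  v^+=-0.6033  a^+=1.3235
step 5: x_pred=2.5380  r=-0.9380  x^+=1.7445  v^+=0.0903  a^+=0.7227
step 6: x_pred=2.0218  r=-6.9618  x^+=-3.8679  v^+=-1.6780  a^+=-3.7369
step 7: x_pred=-6.2224  r=2.7924  x^+=-3.8600  v^+=-3.5885  a^+=-1.9482
step 8: x_pred=-7.1499  r=5.5299  x^+=-2.4716  v^+=-3.2282  a^+=1.5942

resid = 5.5299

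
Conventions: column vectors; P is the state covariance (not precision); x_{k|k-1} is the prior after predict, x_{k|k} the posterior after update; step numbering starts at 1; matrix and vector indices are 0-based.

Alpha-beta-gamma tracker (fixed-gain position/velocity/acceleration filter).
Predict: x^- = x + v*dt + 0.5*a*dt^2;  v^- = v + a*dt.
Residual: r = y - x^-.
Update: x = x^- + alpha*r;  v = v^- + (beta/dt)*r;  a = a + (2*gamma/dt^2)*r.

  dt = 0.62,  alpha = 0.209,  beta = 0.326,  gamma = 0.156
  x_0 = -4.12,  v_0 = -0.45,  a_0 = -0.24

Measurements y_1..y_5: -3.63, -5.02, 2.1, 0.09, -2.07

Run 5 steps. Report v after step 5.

v_post = 6.4031

step 1: x_pred=-4.4451  r=0.8151  x^+=-4.2748  v^+=-0.1702  a^+=0.4216
step 2: x_pred=-4.2993  r=-0.7207  x^+=-4.4499  v^+=-0.2878  a^+=-0.1634
step 3: x_pred=-4.6597  r=6.7597  x^+=-3.2469  v^+=3.1652  a^+=5.3232
step 4: x_pred=-0.2614  r=0.3514  x^+=-0.1879  v^+=6.6503  a^+=5.6084
step 5: x_pred=5.0132  r=-7.0832  x^+=3.5328  v^+=6.4031  a^+=-0.1407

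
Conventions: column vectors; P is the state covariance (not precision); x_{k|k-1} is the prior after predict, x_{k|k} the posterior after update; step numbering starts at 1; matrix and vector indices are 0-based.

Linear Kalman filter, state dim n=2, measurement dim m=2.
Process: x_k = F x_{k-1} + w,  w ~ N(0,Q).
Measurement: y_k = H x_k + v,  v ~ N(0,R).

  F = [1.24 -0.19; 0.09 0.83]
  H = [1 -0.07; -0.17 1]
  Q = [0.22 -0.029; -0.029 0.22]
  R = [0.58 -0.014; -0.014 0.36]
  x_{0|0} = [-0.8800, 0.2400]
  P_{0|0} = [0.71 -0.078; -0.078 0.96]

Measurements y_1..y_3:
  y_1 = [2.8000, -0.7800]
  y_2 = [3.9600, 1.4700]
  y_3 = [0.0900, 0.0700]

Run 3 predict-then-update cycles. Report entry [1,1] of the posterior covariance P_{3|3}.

P_post[1,1] = 0.1840

step 1: x^-=[-1.1368, 0.1200]  P^-=[1.3831 -0.1801; -0.1801 0.8754]  S=[1.9926 -0.4927; -0.4927 1.3366]  K=[0.6862 -0.0577; 0.0511 0.6967]  nu=[3.9452, -1.0933]  x^+=[1.6334, -0.4400]  P^+=[0.4014 0.0378; 0.0378 0.2565]
step 2: x^-=[2.1090, -0.2182]  P^-=[0.8287 0.0137; 0.0137 0.4056]  S=[1.4087 -0.1695; -0.1695 0.7849]  K=[0.5832 -0.0362; 0.0527 0.5252]  nu=[1.8357, 2.0467]  x^+=[3.1056, 0.9535]  P^+=[0.3413 0.0368; 0.0368 0.1946]
step 3: x^-=[3.6697, 1.0709]  P^-=[0.7345 0.0157; 0.0157 0.3623]  S=[1.3141 -0.1484; -0.1484 0.7382]  K=[0.5540 -0.0366; 0.0487 0.4970]  nu=[-3.5048, -0.3770]  x^+=[1.7419, 0.7127]  P^+=[0.3242 0.0342; 0.0342 0.1840]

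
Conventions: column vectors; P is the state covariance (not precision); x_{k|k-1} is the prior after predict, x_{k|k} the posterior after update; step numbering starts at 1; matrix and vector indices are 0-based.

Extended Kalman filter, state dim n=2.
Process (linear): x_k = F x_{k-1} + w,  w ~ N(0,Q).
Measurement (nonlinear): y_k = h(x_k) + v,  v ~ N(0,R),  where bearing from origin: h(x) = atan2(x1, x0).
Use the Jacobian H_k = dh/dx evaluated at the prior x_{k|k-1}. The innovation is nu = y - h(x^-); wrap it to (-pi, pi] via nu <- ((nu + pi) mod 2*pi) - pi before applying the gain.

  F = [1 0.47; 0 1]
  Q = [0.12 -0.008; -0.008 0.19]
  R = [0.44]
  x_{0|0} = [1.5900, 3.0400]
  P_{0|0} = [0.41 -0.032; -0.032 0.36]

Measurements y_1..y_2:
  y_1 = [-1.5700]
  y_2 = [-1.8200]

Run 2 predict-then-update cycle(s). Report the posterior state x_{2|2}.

x_post = [4.7911, 2.2688]

step 1: x^-=[3.0188, 3.0400]  P^-=[0.5794 0.1292; 0.1292 0.5500]  H_jac=[-0.1656 0.1645]  S=[0.4637]  K=[-0.1611; 0.1489]  nu=[-2.3589]  x^+=[3.3989, 2.6887]  P^+=[0.5674 0.1403; 0.1403 0.5397]
step 2: x^-=[4.6626, 2.6887]  P^-=[0.9385 0.3860; 0.3860 0.7297]  H_jac=[-0.0928 0.1610]  S=[0.4555]  K=[-0.0549; 0.1792]  nu=[-2.3431]  x^+=[4.7911, 2.2688]  P^+=[0.9372 0.3905; 0.3905 0.7151]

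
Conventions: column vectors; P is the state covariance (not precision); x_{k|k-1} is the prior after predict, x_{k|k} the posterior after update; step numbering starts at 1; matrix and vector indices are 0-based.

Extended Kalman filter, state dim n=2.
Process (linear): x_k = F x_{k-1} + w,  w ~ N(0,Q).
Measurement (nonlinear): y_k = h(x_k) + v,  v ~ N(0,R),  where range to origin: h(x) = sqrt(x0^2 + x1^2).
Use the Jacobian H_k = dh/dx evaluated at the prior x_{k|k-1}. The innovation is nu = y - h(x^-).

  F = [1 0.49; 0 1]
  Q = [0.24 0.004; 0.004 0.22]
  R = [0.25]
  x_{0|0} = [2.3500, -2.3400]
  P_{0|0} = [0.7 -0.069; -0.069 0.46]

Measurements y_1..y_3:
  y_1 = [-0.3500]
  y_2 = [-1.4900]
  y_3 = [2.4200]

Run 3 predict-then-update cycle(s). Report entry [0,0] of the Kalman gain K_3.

step 1: x^-=[1.2034, -2.3400]  P^-=[0.9828 0.1604; 0.1604 0.6800]  H_jac=[0.4573 -0.8893]  S=[0.8629]  K=[0.3556; -0.6158]  nu=[-2.9813]  x^+=[0.1432, -0.5041]  P^+=[0.8737 0.3494; 0.3494 0.3528]
step 2: x^-=[-0.1038, -0.5041]  P^-=[1.5408 0.5262; 0.5262 0.5728]  H_jac=[-0.2016 -0.9795]  S=[1.0700]  K=[-0.7721; -0.6235]  nu=[-2.0047]  x^+=[1.4439, 0.7458]  P^+=[0.9030 0.0112; 0.0112 0.1568]
step 3: x^-=[1.8094, 0.7458]  P^-=[1.1916 0.0920; 0.0920 0.3768]  H_jac=[0.9245 0.3811]  S=[1.3881]  K=[0.8189; 0.1647]  nu=[0.4630]  x^+=[2.1885, 0.8221]  P^+=[0.2607 -0.0953; -0.0953 0.3392]

K[0,0] = 0.8189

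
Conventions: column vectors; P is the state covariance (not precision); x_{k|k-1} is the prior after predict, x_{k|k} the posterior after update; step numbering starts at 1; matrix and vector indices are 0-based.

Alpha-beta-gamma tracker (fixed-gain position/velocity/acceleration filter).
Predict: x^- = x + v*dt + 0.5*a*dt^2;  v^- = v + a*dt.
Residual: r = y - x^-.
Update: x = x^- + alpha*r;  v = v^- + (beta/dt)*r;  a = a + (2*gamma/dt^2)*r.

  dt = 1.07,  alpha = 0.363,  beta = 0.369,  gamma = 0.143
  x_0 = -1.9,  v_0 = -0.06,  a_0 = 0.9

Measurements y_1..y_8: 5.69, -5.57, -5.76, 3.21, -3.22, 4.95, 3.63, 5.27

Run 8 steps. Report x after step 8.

x_post = 5.9469

step 1: x_pred=-1.4490  r=7.1390  x^+=1.1425  v^+=3.3650  a^+=2.6833
step 2: x_pred=6.2790  r=-11.8490  x^+=1.9778  v^+=2.1499  a^+=-0.2766
step 3: x_pred=4.1199  r=-9.8799  x^+=0.5335  v^+=-1.5532  a^+=-2.7446
step 4: x_pred=-2.6996  r=5.9096  x^+=-0.5544  v^+=-2.4520  a^+=-1.2684
step 5: x_pred=-3.9041  r=0.6841  x^+=-3.6558  v^+=-3.5732  a^+=-1.0975
step 6: x_pred=-8.1074  r=13.0574  x^+=-3.3675  v^+=-0.2445  a^+=2.1643
step 7: x_pred=-2.3902  r=6.0202  x^+=-0.2049  v^+=4.1474  a^+=3.6682
step 8: x_pred=6.3327  r=-1.0627  x^+=5.9469  v^+=7.7059  a^+=3.4027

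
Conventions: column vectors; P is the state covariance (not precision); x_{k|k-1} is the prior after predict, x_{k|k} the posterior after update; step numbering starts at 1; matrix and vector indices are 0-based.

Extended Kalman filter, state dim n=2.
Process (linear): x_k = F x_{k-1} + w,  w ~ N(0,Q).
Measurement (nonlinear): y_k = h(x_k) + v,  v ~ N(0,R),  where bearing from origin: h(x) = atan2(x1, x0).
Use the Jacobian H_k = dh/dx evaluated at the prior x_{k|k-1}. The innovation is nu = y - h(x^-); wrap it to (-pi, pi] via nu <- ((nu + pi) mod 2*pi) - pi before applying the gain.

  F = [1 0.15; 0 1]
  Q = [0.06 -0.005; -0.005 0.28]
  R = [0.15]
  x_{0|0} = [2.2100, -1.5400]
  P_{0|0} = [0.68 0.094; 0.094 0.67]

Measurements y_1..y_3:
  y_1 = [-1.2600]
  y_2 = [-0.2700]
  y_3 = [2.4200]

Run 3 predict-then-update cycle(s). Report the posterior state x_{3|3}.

step 1: x^-=[1.9790, -1.5400]  P^-=[0.7833 0.1895; 0.1895 0.9500]  H_jac=[0.2449 0.3147]  S=[0.3203]  K=[0.7851; 1.0784]  nu=[-0.5987]  x^+=[1.5089, -2.1856]  P^+=[0.5858 -0.0817; -0.0817 0.5775]
step 2: x^-=[1.1811, -2.1856]  P^-=[0.6343 -0.0001; -0.0001 0.8575]  H_jac=[0.3541 0.1914]  S=[0.2609]  K=[0.8608; 0.6288]  nu=[0.8054]  x^+=[1.8743, -1.6792]  P^+=[0.4410 -0.1413; -0.1413 0.7544]
step 3: x^-=[1.6225, -1.6792]  P^-=[0.4756 -0.0331; -0.0331 1.0344]  H_jac=[0.3080 0.2976]  S=[0.2806]  K=[0.4868; 1.0604]  nu=[-3.0606]  x^+=[0.1326, -4.9248]  P^+=[0.4091 -0.1780; -0.1780 0.7188]

x_post = [0.1326, -4.9248]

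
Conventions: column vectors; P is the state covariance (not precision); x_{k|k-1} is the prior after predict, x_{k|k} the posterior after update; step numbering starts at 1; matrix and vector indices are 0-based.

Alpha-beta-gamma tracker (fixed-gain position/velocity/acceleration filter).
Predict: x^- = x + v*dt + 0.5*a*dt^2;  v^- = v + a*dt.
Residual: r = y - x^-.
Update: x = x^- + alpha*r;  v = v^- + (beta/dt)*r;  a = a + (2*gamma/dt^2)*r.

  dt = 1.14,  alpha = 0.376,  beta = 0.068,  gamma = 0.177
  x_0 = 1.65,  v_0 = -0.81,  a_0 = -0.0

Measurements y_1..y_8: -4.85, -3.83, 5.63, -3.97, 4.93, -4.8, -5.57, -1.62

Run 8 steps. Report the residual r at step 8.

resid = -16.9398

step 1: x_pred=0.7266  r=-5.5766  x^+=-1.3702  v^+=-1.1426  a^+=-1.5190
step 2: x_pred=-3.6599  r=-0.1701  x^+=-3.7238  v^+=-2.8845  a^+=-1.5654
step 3: x_pred=-8.0293  r=13.6593  x^+=-2.8934  v^+=-3.8542  a^+=2.1553
step 4: x_pred=-5.8867  r=1.9167  x^+=-5.1660  v^+=-1.2828  a^+=2.6774
step 5: x_pred=-4.8887  r=9.8187  x^+=-1.1968  v^+=2.3551  a^+=5.3519
step 6: x_pred=4.9656  r=-9.7656  x^+=1.2938  v^+=7.8738  a^+=2.6918
step 7: x_pred=12.0190  r=-17.5890  x^+=5.4056  v^+=9.8933  a^+=-2.0993
step 8: x_pred=15.3198  r=-16.9398  x^+=8.9504  v^+=6.4897  a^+=-6.7135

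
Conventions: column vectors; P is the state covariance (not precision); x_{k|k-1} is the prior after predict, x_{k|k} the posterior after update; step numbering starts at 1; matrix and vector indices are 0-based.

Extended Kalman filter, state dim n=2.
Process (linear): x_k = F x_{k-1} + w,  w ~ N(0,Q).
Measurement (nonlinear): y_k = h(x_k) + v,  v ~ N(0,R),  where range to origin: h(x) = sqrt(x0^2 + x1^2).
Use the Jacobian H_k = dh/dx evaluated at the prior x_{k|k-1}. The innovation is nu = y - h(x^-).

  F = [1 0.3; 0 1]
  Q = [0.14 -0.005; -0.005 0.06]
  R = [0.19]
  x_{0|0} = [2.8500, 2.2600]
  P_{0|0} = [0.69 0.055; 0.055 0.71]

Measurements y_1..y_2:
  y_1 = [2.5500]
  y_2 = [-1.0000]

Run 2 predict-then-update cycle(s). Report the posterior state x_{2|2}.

x_post = [0.5819, -0.0574]

step 1: x^-=[3.5280, 2.2600]  P^-=[0.9269 0.2630; 0.2630 0.7700]  H_jac=[0.8420 0.5394]  S=[1.3102]  K=[0.7040; 0.4860]  nu=[-1.6398]  x^+=[2.3736, 1.4630]  P^+=[0.2776 -0.1853; -0.1853 0.4605]
step 2: x^-=[2.8125, 1.4630]  P^-=[0.3478 -0.0522; -0.0522 0.5205]  H_jac=[0.8872 0.4615]  S=[0.5319]  K=[0.5349; 0.3646]  nu=[-4.1702]  x^+=[0.5819, -0.0574]  P^+=[0.1956 -0.1559; -0.1559 0.4498]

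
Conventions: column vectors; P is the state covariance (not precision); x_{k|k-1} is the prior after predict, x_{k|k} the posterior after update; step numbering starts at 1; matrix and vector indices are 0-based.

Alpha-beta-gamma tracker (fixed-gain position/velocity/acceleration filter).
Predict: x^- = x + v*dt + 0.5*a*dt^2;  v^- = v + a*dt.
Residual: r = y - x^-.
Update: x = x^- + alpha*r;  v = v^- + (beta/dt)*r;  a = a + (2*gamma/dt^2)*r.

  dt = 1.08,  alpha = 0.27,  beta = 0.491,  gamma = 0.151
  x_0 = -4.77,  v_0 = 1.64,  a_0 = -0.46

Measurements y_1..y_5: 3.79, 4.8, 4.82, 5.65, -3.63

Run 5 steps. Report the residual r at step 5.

step 1: x_pred=-3.2671  r=7.0571  x^+=-1.3617  v^+=4.3516  a^+=1.3672
step 2: x_pred=4.1354  r=0.6646  x^+=4.3148  v^+=6.1303  a^+=1.5393
step 3: x_pred=11.8332  r=-7.0132  x^+=9.9397  v^+=4.6043  a^+=-0.2766
step 4: x_pred=14.7510  r=-9.1010  x^+=12.2937  v^+=0.1680  a^+=-2.6330
step 5: x_pred=10.9396  r=-14.5696  x^+=7.0058  v^+=-9.2994  a^+=-6.4053

resid = -14.5696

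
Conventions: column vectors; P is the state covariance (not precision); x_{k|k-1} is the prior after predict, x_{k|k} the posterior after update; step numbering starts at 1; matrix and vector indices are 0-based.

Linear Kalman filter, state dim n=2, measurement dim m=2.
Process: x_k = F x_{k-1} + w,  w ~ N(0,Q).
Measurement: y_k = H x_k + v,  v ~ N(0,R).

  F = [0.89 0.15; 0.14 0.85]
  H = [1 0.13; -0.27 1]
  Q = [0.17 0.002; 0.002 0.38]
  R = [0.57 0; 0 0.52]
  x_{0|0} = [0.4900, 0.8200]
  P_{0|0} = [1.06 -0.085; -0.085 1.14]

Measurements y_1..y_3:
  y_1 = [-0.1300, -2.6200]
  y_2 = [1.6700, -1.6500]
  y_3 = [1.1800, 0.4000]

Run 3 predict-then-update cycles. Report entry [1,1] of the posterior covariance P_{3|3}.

P_post[1,1] = 0.2817

step 1: x^-=[0.5591, 0.7656]  P^-=[1.0126 0.2133; 0.2133 1.2042]  S=[1.6584 0.0890; 0.0890 1.6828]  K=[0.6310 -0.0691; 0.1870 0.6715]  nu=[-0.7886, -3.2346]  x^+=[0.2849, -1.5538]  P^+=[0.3520 0.0591; 0.0591 0.3651]
step 2: x^-=[0.0205, -1.2809]  P^-=[0.4728 0.1384; 0.1384 0.6648]  S=[1.0900 0.0923; 0.0923 1.1445]  K=[0.4526 -0.0271; 0.1609 0.5352]  nu=[1.8161, -0.3636]  x^+=[0.8522, -1.1832]  P^+=[0.2510 0.0537; 0.0537 0.2928]
step 3: x^-=[0.5810, -0.8864]  P^-=[0.3897 0.1123; 0.1123 0.6092]  S=[0.9992 0.0824; 0.0824 1.0970]  K=[0.4066 -0.0241; 0.1491 0.5165]  nu=[0.7143, 1.4433]  x^+=[0.8367, -0.0344]  P^+=[0.2255 0.0484; 0.0484 0.2817]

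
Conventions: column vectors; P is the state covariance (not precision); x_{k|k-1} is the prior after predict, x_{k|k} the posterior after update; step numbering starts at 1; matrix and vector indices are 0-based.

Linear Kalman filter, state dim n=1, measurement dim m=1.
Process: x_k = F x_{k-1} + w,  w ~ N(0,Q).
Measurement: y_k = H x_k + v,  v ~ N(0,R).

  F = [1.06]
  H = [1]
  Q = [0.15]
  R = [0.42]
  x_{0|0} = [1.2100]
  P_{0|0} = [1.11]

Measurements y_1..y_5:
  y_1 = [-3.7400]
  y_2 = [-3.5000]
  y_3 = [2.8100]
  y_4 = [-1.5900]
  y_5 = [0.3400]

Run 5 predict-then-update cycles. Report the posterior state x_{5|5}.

step 1: x^-=[1.2826]  P^-=[1.3972]  S=[1.8172]  K=[0.7689]  nu=[-5.0226]  x^+=[-2.5791]  P^+=[0.3229]
step 2: x^-=[-2.7339]  P^-=[0.5128]  S=[0.9328]  K=[0.5498]  nu=[-0.7661]  x^+=[-3.1551]  P^+=[0.2309]
step 3: x^-=[-3.3444]  P^-=[0.4094]  S=[0.8294]  K=[0.4936]  nu=[6.1544]  x^+=[-0.3064]  P^+=[0.2073]
step 4: x^-=[-0.3247]  P^-=[0.3830]  S=[0.8030]  K=[0.4769]  nu=[-1.2653]  x^+=[-0.9282]  P^+=[0.2003]
step 5: x^-=[-0.9839]  P^-=[0.3751]  S=[0.7951]  K=[0.4717]  nu=[1.3239]  x^+=[-0.3593]  P^+=[0.1981]

x_post = [-0.3593]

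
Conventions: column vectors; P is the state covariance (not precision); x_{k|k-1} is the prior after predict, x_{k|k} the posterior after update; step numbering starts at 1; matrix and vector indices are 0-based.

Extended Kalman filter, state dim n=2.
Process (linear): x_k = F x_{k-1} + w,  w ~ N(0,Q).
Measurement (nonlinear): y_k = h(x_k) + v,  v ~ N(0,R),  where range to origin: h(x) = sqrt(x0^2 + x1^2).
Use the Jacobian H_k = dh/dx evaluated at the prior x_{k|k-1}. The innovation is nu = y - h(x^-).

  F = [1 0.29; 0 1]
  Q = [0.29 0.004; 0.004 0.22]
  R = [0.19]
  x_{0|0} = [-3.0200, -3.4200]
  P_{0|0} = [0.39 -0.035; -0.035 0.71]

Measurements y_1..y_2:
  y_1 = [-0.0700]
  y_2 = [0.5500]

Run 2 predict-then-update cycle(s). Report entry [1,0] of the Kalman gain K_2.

K[1,0] = 0.0851

step 1: x^-=[-4.0118, -3.4200]  P^-=[0.7194 0.1749; 0.1749 0.9300]  H_jac=[-0.7610 -0.6487]  S=[1.1707]  K=[-0.5646; -0.6290]  nu=[-5.3417]  x^+=[-0.9961, -0.0599]  P^+=[0.3463 -0.2409; -0.2409 0.4668]
step 2: x^-=[-1.0135, -0.0599]  P^-=[0.5358 -0.1015; -0.1015 0.6868]  H_jac=[-0.9983 -0.0590]  S=[0.7144]  K=[-0.7404; 0.0851]  nu=[-0.4653]  x^+=[-0.6690, -0.0995]  P^+=[0.1442 -0.0565; -0.0565 0.6816]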